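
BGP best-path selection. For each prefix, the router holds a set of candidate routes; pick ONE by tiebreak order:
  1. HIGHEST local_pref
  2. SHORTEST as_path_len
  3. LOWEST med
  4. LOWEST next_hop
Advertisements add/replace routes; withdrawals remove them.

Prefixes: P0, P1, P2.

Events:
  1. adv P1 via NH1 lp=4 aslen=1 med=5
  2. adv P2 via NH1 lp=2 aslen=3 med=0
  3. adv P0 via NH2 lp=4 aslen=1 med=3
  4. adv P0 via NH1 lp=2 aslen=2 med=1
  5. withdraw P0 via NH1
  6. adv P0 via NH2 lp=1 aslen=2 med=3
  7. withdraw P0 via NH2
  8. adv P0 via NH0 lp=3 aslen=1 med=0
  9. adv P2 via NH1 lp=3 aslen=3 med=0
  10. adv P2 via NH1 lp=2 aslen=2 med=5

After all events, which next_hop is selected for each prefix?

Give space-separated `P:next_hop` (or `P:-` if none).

Answer: P0:NH0 P1:NH1 P2:NH1

Derivation:
Op 1: best P0=- P1=NH1 P2=-
Op 2: best P0=- P1=NH1 P2=NH1
Op 3: best P0=NH2 P1=NH1 P2=NH1
Op 4: best P0=NH2 P1=NH1 P2=NH1
Op 5: best P0=NH2 P1=NH1 P2=NH1
Op 6: best P0=NH2 P1=NH1 P2=NH1
Op 7: best P0=- P1=NH1 P2=NH1
Op 8: best P0=NH0 P1=NH1 P2=NH1
Op 9: best P0=NH0 P1=NH1 P2=NH1
Op 10: best P0=NH0 P1=NH1 P2=NH1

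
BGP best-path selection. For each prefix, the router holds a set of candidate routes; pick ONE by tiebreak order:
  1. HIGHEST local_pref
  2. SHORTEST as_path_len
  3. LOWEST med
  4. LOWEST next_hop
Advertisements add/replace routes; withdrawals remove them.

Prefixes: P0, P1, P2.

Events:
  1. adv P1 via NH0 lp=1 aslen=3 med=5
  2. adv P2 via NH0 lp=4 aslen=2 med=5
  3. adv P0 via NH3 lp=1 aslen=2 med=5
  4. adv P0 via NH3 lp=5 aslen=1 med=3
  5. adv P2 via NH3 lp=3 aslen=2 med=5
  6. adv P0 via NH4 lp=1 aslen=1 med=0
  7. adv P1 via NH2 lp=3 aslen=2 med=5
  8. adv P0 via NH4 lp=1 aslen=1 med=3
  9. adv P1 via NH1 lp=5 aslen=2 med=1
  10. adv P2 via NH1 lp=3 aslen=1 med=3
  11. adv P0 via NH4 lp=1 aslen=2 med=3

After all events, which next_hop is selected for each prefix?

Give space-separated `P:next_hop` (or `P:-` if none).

Op 1: best P0=- P1=NH0 P2=-
Op 2: best P0=- P1=NH0 P2=NH0
Op 3: best P0=NH3 P1=NH0 P2=NH0
Op 4: best P0=NH3 P1=NH0 P2=NH0
Op 5: best P0=NH3 P1=NH0 P2=NH0
Op 6: best P0=NH3 P1=NH0 P2=NH0
Op 7: best P0=NH3 P1=NH2 P2=NH0
Op 8: best P0=NH3 P1=NH2 P2=NH0
Op 9: best P0=NH3 P1=NH1 P2=NH0
Op 10: best P0=NH3 P1=NH1 P2=NH0
Op 11: best P0=NH3 P1=NH1 P2=NH0

Answer: P0:NH3 P1:NH1 P2:NH0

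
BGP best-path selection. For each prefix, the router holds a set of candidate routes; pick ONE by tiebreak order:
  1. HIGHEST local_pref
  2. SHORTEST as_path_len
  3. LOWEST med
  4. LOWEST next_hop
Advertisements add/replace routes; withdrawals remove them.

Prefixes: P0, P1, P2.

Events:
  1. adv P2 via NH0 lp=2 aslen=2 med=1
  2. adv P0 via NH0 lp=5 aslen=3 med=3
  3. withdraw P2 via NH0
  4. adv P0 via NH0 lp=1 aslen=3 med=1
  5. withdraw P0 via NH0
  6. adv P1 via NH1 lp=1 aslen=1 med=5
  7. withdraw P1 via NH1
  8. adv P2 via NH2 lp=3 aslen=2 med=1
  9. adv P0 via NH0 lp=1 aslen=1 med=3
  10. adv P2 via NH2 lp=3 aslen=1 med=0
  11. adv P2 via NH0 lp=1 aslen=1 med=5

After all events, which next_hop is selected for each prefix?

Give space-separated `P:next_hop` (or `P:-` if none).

Answer: P0:NH0 P1:- P2:NH2

Derivation:
Op 1: best P0=- P1=- P2=NH0
Op 2: best P0=NH0 P1=- P2=NH0
Op 3: best P0=NH0 P1=- P2=-
Op 4: best P0=NH0 P1=- P2=-
Op 5: best P0=- P1=- P2=-
Op 6: best P0=- P1=NH1 P2=-
Op 7: best P0=- P1=- P2=-
Op 8: best P0=- P1=- P2=NH2
Op 9: best P0=NH0 P1=- P2=NH2
Op 10: best P0=NH0 P1=- P2=NH2
Op 11: best P0=NH0 P1=- P2=NH2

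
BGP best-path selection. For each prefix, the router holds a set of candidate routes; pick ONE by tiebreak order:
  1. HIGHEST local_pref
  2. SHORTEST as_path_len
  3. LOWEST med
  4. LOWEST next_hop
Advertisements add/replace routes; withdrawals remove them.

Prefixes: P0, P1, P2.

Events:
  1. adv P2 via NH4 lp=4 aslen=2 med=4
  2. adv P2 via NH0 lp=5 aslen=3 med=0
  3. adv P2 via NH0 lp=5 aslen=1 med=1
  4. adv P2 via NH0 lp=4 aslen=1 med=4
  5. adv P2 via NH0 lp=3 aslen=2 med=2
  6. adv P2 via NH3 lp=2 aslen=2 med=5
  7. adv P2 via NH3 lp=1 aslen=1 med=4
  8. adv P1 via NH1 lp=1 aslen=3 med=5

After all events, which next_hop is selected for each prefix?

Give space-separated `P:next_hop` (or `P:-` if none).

Answer: P0:- P1:NH1 P2:NH4

Derivation:
Op 1: best P0=- P1=- P2=NH4
Op 2: best P0=- P1=- P2=NH0
Op 3: best P0=- P1=- P2=NH0
Op 4: best P0=- P1=- P2=NH0
Op 5: best P0=- P1=- P2=NH4
Op 6: best P0=- P1=- P2=NH4
Op 7: best P0=- P1=- P2=NH4
Op 8: best P0=- P1=NH1 P2=NH4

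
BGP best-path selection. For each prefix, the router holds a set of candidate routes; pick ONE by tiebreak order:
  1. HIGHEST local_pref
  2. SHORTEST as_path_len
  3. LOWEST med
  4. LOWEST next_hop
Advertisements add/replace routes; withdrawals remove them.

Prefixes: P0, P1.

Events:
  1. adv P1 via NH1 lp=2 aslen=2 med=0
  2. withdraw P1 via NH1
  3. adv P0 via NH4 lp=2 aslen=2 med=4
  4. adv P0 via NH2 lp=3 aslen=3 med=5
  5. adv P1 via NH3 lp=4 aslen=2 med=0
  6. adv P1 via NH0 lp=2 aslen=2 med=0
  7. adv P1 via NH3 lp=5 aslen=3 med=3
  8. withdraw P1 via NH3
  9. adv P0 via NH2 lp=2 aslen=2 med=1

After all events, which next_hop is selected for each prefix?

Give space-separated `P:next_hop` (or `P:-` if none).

Answer: P0:NH2 P1:NH0

Derivation:
Op 1: best P0=- P1=NH1
Op 2: best P0=- P1=-
Op 3: best P0=NH4 P1=-
Op 4: best P0=NH2 P1=-
Op 5: best P0=NH2 P1=NH3
Op 6: best P0=NH2 P1=NH3
Op 7: best P0=NH2 P1=NH3
Op 8: best P0=NH2 P1=NH0
Op 9: best P0=NH2 P1=NH0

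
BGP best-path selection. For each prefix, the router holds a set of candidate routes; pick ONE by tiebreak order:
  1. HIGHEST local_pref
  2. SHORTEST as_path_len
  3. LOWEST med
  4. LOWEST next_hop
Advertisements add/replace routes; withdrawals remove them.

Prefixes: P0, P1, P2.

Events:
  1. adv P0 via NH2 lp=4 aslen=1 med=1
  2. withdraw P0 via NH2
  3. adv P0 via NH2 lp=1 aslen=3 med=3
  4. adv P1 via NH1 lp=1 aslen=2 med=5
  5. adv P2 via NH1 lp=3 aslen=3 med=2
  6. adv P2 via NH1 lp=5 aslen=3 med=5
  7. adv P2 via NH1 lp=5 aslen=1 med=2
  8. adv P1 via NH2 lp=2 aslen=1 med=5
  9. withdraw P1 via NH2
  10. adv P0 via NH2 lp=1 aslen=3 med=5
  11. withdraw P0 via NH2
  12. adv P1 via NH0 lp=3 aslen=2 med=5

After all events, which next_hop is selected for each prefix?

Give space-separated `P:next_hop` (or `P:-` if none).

Answer: P0:- P1:NH0 P2:NH1

Derivation:
Op 1: best P0=NH2 P1=- P2=-
Op 2: best P0=- P1=- P2=-
Op 3: best P0=NH2 P1=- P2=-
Op 4: best P0=NH2 P1=NH1 P2=-
Op 5: best P0=NH2 P1=NH1 P2=NH1
Op 6: best P0=NH2 P1=NH1 P2=NH1
Op 7: best P0=NH2 P1=NH1 P2=NH1
Op 8: best P0=NH2 P1=NH2 P2=NH1
Op 9: best P0=NH2 P1=NH1 P2=NH1
Op 10: best P0=NH2 P1=NH1 P2=NH1
Op 11: best P0=- P1=NH1 P2=NH1
Op 12: best P0=- P1=NH0 P2=NH1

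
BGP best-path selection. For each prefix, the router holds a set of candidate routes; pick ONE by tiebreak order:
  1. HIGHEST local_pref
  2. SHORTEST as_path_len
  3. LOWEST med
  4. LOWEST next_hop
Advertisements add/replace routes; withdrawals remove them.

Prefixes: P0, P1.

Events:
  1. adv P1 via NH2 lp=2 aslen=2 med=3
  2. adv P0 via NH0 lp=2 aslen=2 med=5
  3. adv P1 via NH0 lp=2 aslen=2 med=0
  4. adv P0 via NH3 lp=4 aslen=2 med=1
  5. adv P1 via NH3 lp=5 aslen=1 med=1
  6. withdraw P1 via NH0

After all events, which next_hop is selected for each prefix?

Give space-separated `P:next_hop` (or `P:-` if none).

Answer: P0:NH3 P1:NH3

Derivation:
Op 1: best P0=- P1=NH2
Op 2: best P0=NH0 P1=NH2
Op 3: best P0=NH0 P1=NH0
Op 4: best P0=NH3 P1=NH0
Op 5: best P0=NH3 P1=NH3
Op 6: best P0=NH3 P1=NH3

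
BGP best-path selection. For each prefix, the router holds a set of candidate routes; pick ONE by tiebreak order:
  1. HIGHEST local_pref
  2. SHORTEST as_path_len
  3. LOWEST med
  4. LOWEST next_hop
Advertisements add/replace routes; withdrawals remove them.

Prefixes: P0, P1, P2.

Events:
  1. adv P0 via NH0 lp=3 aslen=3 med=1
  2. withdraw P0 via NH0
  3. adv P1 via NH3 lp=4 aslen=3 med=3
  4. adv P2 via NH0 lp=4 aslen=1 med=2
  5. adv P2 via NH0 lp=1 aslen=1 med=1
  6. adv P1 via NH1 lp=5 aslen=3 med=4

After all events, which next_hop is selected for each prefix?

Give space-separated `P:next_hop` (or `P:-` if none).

Answer: P0:- P1:NH1 P2:NH0

Derivation:
Op 1: best P0=NH0 P1=- P2=-
Op 2: best P0=- P1=- P2=-
Op 3: best P0=- P1=NH3 P2=-
Op 4: best P0=- P1=NH3 P2=NH0
Op 5: best P0=- P1=NH3 P2=NH0
Op 6: best P0=- P1=NH1 P2=NH0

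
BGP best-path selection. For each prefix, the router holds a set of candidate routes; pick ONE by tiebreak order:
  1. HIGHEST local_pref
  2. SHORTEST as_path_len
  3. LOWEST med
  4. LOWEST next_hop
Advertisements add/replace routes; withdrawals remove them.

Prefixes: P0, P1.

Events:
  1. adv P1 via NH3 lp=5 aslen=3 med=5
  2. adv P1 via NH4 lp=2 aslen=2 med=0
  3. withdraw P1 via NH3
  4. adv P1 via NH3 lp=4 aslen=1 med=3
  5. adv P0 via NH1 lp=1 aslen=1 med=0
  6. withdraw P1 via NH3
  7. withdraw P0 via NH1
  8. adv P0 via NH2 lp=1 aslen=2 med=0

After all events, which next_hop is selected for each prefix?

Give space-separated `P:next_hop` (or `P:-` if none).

Answer: P0:NH2 P1:NH4

Derivation:
Op 1: best P0=- P1=NH3
Op 2: best P0=- P1=NH3
Op 3: best P0=- P1=NH4
Op 4: best P0=- P1=NH3
Op 5: best P0=NH1 P1=NH3
Op 6: best P0=NH1 P1=NH4
Op 7: best P0=- P1=NH4
Op 8: best P0=NH2 P1=NH4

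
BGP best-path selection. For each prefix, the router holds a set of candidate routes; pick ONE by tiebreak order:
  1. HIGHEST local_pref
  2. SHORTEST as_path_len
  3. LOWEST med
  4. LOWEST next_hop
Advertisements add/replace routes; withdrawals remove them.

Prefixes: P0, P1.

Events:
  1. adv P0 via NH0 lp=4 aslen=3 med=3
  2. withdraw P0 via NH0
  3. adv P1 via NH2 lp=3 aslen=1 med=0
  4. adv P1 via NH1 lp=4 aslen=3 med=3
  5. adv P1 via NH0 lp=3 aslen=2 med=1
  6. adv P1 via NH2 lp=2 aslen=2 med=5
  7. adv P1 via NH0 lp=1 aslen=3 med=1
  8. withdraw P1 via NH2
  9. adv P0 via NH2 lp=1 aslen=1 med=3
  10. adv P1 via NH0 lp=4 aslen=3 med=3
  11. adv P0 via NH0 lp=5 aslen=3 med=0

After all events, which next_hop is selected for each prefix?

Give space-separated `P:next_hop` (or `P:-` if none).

Answer: P0:NH0 P1:NH0

Derivation:
Op 1: best P0=NH0 P1=-
Op 2: best P0=- P1=-
Op 3: best P0=- P1=NH2
Op 4: best P0=- P1=NH1
Op 5: best P0=- P1=NH1
Op 6: best P0=- P1=NH1
Op 7: best P0=- P1=NH1
Op 8: best P0=- P1=NH1
Op 9: best P0=NH2 P1=NH1
Op 10: best P0=NH2 P1=NH0
Op 11: best P0=NH0 P1=NH0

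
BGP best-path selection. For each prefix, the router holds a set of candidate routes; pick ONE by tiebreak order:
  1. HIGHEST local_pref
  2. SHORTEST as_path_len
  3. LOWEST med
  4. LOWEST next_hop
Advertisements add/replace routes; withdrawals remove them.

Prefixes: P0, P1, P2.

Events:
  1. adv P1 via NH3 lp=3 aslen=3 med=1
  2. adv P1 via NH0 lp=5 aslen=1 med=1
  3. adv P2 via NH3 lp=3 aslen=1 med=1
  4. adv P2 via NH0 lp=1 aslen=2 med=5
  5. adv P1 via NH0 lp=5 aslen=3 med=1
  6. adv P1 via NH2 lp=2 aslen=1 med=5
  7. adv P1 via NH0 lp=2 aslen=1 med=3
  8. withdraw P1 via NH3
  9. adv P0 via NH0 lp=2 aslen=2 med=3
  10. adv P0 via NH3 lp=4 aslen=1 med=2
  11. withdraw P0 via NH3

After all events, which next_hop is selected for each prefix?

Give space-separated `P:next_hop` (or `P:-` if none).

Answer: P0:NH0 P1:NH0 P2:NH3

Derivation:
Op 1: best P0=- P1=NH3 P2=-
Op 2: best P0=- P1=NH0 P2=-
Op 3: best P0=- P1=NH0 P2=NH3
Op 4: best P0=- P1=NH0 P2=NH3
Op 5: best P0=- P1=NH0 P2=NH3
Op 6: best P0=- P1=NH0 P2=NH3
Op 7: best P0=- P1=NH3 P2=NH3
Op 8: best P0=- P1=NH0 P2=NH3
Op 9: best P0=NH0 P1=NH0 P2=NH3
Op 10: best P0=NH3 P1=NH0 P2=NH3
Op 11: best P0=NH0 P1=NH0 P2=NH3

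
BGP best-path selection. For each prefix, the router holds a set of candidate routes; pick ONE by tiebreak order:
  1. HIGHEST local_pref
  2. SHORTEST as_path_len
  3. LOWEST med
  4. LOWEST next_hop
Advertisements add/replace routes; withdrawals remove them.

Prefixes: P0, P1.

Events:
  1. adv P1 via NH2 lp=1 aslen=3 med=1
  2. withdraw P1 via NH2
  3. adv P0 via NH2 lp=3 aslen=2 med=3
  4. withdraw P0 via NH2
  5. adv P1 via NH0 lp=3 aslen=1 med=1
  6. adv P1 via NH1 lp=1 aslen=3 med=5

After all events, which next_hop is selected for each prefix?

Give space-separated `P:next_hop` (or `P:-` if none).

Op 1: best P0=- P1=NH2
Op 2: best P0=- P1=-
Op 3: best P0=NH2 P1=-
Op 4: best P0=- P1=-
Op 5: best P0=- P1=NH0
Op 6: best P0=- P1=NH0

Answer: P0:- P1:NH0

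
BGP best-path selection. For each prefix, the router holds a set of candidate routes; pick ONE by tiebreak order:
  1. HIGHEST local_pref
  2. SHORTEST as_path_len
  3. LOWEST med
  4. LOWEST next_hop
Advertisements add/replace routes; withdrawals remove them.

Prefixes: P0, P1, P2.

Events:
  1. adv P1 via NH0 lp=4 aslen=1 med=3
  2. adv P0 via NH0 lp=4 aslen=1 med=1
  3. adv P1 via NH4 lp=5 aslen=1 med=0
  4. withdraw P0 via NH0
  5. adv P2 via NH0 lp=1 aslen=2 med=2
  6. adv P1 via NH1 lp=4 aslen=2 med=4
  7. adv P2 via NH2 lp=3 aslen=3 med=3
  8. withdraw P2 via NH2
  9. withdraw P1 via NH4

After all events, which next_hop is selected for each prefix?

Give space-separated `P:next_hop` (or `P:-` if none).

Answer: P0:- P1:NH0 P2:NH0

Derivation:
Op 1: best P0=- P1=NH0 P2=-
Op 2: best P0=NH0 P1=NH0 P2=-
Op 3: best P0=NH0 P1=NH4 P2=-
Op 4: best P0=- P1=NH4 P2=-
Op 5: best P0=- P1=NH4 P2=NH0
Op 6: best P0=- P1=NH4 P2=NH0
Op 7: best P0=- P1=NH4 P2=NH2
Op 8: best P0=- P1=NH4 P2=NH0
Op 9: best P0=- P1=NH0 P2=NH0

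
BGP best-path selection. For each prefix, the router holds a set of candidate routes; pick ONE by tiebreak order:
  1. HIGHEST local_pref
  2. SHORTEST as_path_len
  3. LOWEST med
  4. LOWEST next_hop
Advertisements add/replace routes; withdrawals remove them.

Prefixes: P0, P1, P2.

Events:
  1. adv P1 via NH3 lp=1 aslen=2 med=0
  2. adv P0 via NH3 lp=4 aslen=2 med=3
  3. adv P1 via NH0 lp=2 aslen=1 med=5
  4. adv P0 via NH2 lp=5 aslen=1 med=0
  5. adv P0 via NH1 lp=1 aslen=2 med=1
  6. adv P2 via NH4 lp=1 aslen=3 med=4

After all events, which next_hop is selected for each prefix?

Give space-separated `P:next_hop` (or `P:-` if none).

Op 1: best P0=- P1=NH3 P2=-
Op 2: best P0=NH3 P1=NH3 P2=-
Op 3: best P0=NH3 P1=NH0 P2=-
Op 4: best P0=NH2 P1=NH0 P2=-
Op 5: best P0=NH2 P1=NH0 P2=-
Op 6: best P0=NH2 P1=NH0 P2=NH4

Answer: P0:NH2 P1:NH0 P2:NH4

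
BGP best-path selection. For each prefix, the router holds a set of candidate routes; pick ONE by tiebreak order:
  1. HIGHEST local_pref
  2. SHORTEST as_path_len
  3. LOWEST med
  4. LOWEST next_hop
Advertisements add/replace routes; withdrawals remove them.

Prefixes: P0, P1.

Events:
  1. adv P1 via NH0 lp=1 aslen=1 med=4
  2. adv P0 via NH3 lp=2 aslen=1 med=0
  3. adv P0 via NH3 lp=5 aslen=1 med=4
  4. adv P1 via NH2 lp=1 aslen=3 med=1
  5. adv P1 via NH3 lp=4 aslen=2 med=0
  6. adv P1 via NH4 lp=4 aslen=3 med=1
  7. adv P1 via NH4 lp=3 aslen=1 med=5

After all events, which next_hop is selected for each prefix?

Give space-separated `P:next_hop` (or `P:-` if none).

Op 1: best P0=- P1=NH0
Op 2: best P0=NH3 P1=NH0
Op 3: best P0=NH3 P1=NH0
Op 4: best P0=NH3 P1=NH0
Op 5: best P0=NH3 P1=NH3
Op 6: best P0=NH3 P1=NH3
Op 7: best P0=NH3 P1=NH3

Answer: P0:NH3 P1:NH3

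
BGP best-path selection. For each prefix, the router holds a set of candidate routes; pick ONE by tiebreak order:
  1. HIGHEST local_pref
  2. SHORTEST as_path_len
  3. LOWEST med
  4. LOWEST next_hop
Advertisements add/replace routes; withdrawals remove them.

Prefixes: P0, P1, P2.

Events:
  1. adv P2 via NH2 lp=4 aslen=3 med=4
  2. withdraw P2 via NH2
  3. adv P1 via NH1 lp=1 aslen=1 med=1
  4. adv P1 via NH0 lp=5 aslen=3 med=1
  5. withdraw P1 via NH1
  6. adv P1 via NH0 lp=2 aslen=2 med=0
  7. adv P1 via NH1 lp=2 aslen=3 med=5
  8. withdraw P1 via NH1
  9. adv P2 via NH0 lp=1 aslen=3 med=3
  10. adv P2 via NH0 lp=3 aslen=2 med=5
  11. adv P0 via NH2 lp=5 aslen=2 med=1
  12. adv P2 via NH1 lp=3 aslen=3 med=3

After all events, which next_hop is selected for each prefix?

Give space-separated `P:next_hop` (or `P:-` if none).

Answer: P0:NH2 P1:NH0 P2:NH0

Derivation:
Op 1: best P0=- P1=- P2=NH2
Op 2: best P0=- P1=- P2=-
Op 3: best P0=- P1=NH1 P2=-
Op 4: best P0=- P1=NH0 P2=-
Op 5: best P0=- P1=NH0 P2=-
Op 6: best P0=- P1=NH0 P2=-
Op 7: best P0=- P1=NH0 P2=-
Op 8: best P0=- P1=NH0 P2=-
Op 9: best P0=- P1=NH0 P2=NH0
Op 10: best P0=- P1=NH0 P2=NH0
Op 11: best P0=NH2 P1=NH0 P2=NH0
Op 12: best P0=NH2 P1=NH0 P2=NH0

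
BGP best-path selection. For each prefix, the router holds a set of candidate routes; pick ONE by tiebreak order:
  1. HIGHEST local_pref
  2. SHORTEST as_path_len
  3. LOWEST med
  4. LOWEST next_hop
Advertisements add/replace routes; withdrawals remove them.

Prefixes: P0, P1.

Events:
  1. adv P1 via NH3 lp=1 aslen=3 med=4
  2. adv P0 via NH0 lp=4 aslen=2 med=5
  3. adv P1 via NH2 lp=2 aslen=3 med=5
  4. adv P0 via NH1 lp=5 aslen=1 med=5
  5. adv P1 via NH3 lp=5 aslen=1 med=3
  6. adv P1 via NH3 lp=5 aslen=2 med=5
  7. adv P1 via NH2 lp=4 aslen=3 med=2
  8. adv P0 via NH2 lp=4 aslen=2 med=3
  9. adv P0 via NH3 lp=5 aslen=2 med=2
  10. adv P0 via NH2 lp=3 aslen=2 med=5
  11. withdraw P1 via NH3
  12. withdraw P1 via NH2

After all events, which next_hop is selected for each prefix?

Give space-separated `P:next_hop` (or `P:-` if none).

Answer: P0:NH1 P1:-

Derivation:
Op 1: best P0=- P1=NH3
Op 2: best P0=NH0 P1=NH3
Op 3: best P0=NH0 P1=NH2
Op 4: best P0=NH1 P1=NH2
Op 5: best P0=NH1 P1=NH3
Op 6: best P0=NH1 P1=NH3
Op 7: best P0=NH1 P1=NH3
Op 8: best P0=NH1 P1=NH3
Op 9: best P0=NH1 P1=NH3
Op 10: best P0=NH1 P1=NH3
Op 11: best P0=NH1 P1=NH2
Op 12: best P0=NH1 P1=-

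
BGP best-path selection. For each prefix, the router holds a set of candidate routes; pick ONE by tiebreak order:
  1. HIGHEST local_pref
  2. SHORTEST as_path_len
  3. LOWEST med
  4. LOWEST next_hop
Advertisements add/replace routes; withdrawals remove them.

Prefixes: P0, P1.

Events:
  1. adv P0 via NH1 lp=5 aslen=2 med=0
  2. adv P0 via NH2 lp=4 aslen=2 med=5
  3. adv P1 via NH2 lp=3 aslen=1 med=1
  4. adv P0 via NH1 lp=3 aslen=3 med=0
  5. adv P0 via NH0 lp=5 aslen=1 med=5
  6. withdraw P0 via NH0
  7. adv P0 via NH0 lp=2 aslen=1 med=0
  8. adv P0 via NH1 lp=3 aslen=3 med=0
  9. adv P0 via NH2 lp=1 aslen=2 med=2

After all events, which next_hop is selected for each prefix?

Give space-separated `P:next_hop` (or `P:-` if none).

Op 1: best P0=NH1 P1=-
Op 2: best P0=NH1 P1=-
Op 3: best P0=NH1 P1=NH2
Op 4: best P0=NH2 P1=NH2
Op 5: best P0=NH0 P1=NH2
Op 6: best P0=NH2 P1=NH2
Op 7: best P0=NH2 P1=NH2
Op 8: best P0=NH2 P1=NH2
Op 9: best P0=NH1 P1=NH2

Answer: P0:NH1 P1:NH2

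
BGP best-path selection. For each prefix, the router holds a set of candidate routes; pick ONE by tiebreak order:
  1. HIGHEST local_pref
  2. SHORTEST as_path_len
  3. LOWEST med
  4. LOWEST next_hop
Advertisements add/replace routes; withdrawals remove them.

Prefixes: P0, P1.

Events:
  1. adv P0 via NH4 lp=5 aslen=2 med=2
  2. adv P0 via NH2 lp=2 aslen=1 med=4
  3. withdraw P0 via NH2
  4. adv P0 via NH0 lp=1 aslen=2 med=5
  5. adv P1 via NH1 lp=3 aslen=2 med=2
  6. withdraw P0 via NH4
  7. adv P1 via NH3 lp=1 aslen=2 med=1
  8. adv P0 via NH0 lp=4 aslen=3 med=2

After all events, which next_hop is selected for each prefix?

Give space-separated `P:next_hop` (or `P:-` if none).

Op 1: best P0=NH4 P1=-
Op 2: best P0=NH4 P1=-
Op 3: best P0=NH4 P1=-
Op 4: best P0=NH4 P1=-
Op 5: best P0=NH4 P1=NH1
Op 6: best P0=NH0 P1=NH1
Op 7: best P0=NH0 P1=NH1
Op 8: best P0=NH0 P1=NH1

Answer: P0:NH0 P1:NH1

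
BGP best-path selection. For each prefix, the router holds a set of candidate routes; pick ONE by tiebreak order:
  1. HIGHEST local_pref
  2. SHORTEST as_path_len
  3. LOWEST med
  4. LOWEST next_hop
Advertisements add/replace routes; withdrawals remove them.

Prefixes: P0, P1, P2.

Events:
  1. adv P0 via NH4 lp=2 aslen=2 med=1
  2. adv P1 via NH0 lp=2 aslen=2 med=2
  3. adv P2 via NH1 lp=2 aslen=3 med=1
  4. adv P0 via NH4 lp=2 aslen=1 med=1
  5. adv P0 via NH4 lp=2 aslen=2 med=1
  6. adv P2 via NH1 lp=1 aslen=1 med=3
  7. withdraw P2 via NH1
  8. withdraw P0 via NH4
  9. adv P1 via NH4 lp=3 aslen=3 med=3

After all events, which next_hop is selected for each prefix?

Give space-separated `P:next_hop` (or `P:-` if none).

Answer: P0:- P1:NH4 P2:-

Derivation:
Op 1: best P0=NH4 P1=- P2=-
Op 2: best P0=NH4 P1=NH0 P2=-
Op 3: best P0=NH4 P1=NH0 P2=NH1
Op 4: best P0=NH4 P1=NH0 P2=NH1
Op 5: best P0=NH4 P1=NH0 P2=NH1
Op 6: best P0=NH4 P1=NH0 P2=NH1
Op 7: best P0=NH4 P1=NH0 P2=-
Op 8: best P0=- P1=NH0 P2=-
Op 9: best P0=- P1=NH4 P2=-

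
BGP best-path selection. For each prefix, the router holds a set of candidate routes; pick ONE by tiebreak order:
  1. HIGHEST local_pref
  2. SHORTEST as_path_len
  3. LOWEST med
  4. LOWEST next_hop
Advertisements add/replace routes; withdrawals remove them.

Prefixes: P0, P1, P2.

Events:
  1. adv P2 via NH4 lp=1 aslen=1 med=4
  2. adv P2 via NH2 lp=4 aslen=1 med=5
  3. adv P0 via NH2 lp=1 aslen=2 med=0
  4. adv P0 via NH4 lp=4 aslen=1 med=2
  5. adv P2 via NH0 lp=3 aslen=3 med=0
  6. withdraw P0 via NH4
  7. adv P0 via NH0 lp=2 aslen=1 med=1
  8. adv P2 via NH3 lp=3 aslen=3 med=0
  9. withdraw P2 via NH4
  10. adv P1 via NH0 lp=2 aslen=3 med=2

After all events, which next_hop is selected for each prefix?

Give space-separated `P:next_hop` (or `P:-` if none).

Answer: P0:NH0 P1:NH0 P2:NH2

Derivation:
Op 1: best P0=- P1=- P2=NH4
Op 2: best P0=- P1=- P2=NH2
Op 3: best P0=NH2 P1=- P2=NH2
Op 4: best P0=NH4 P1=- P2=NH2
Op 5: best P0=NH4 P1=- P2=NH2
Op 6: best P0=NH2 P1=- P2=NH2
Op 7: best P0=NH0 P1=- P2=NH2
Op 8: best P0=NH0 P1=- P2=NH2
Op 9: best P0=NH0 P1=- P2=NH2
Op 10: best P0=NH0 P1=NH0 P2=NH2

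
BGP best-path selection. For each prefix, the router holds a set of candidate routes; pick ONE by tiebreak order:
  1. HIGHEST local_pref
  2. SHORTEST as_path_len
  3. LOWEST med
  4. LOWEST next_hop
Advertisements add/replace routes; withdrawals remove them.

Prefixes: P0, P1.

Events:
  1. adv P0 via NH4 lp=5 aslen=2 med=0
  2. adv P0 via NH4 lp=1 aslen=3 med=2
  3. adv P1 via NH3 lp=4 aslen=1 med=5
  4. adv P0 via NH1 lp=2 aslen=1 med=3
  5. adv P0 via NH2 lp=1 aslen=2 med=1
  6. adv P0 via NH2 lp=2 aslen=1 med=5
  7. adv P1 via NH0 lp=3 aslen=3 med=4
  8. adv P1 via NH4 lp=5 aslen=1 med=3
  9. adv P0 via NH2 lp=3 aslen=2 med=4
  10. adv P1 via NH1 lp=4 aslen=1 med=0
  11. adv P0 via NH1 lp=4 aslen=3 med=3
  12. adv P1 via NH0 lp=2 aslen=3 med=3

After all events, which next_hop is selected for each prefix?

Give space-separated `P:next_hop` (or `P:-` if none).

Op 1: best P0=NH4 P1=-
Op 2: best P0=NH4 P1=-
Op 3: best P0=NH4 P1=NH3
Op 4: best P0=NH1 P1=NH3
Op 5: best P0=NH1 P1=NH3
Op 6: best P0=NH1 P1=NH3
Op 7: best P0=NH1 P1=NH3
Op 8: best P0=NH1 P1=NH4
Op 9: best P0=NH2 P1=NH4
Op 10: best P0=NH2 P1=NH4
Op 11: best P0=NH1 P1=NH4
Op 12: best P0=NH1 P1=NH4

Answer: P0:NH1 P1:NH4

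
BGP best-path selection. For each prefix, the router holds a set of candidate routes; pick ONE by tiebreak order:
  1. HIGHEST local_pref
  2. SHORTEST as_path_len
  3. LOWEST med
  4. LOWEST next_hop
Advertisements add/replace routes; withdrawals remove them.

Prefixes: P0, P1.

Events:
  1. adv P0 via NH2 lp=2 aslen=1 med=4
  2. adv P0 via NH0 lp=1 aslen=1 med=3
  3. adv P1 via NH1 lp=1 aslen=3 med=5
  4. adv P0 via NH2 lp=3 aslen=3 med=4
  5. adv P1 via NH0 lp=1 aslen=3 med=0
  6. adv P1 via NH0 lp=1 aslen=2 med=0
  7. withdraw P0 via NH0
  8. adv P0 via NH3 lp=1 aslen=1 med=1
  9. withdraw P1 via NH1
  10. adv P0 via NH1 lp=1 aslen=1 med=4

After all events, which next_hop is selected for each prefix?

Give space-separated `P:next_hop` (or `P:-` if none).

Answer: P0:NH2 P1:NH0

Derivation:
Op 1: best P0=NH2 P1=-
Op 2: best P0=NH2 P1=-
Op 3: best P0=NH2 P1=NH1
Op 4: best P0=NH2 P1=NH1
Op 5: best P0=NH2 P1=NH0
Op 6: best P0=NH2 P1=NH0
Op 7: best P0=NH2 P1=NH0
Op 8: best P0=NH2 P1=NH0
Op 9: best P0=NH2 P1=NH0
Op 10: best P0=NH2 P1=NH0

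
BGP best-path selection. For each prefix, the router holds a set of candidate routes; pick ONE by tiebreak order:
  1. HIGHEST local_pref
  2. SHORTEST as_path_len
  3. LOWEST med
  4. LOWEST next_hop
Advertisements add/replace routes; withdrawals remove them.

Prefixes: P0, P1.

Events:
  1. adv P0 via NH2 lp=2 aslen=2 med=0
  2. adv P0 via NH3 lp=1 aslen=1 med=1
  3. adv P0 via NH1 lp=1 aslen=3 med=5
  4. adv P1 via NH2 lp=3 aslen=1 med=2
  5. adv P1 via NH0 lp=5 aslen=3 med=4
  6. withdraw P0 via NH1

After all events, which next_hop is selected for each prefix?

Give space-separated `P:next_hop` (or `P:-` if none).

Answer: P0:NH2 P1:NH0

Derivation:
Op 1: best P0=NH2 P1=-
Op 2: best P0=NH2 P1=-
Op 3: best P0=NH2 P1=-
Op 4: best P0=NH2 P1=NH2
Op 5: best P0=NH2 P1=NH0
Op 6: best P0=NH2 P1=NH0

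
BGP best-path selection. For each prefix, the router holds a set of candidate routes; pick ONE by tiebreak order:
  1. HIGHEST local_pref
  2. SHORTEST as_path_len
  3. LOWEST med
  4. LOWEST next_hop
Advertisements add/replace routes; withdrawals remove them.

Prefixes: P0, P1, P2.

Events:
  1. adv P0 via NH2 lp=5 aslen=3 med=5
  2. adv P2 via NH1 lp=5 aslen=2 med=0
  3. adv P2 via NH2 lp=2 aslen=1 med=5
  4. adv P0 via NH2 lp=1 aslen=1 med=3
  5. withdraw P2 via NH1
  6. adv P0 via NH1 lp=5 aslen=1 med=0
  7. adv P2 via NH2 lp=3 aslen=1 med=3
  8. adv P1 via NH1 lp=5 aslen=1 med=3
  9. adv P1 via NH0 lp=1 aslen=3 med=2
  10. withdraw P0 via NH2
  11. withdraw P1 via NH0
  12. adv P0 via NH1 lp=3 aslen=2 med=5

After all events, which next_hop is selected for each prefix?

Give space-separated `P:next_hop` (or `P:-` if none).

Op 1: best P0=NH2 P1=- P2=-
Op 2: best P0=NH2 P1=- P2=NH1
Op 3: best P0=NH2 P1=- P2=NH1
Op 4: best P0=NH2 P1=- P2=NH1
Op 5: best P0=NH2 P1=- P2=NH2
Op 6: best P0=NH1 P1=- P2=NH2
Op 7: best P0=NH1 P1=- P2=NH2
Op 8: best P0=NH1 P1=NH1 P2=NH2
Op 9: best P0=NH1 P1=NH1 P2=NH2
Op 10: best P0=NH1 P1=NH1 P2=NH2
Op 11: best P0=NH1 P1=NH1 P2=NH2
Op 12: best P0=NH1 P1=NH1 P2=NH2

Answer: P0:NH1 P1:NH1 P2:NH2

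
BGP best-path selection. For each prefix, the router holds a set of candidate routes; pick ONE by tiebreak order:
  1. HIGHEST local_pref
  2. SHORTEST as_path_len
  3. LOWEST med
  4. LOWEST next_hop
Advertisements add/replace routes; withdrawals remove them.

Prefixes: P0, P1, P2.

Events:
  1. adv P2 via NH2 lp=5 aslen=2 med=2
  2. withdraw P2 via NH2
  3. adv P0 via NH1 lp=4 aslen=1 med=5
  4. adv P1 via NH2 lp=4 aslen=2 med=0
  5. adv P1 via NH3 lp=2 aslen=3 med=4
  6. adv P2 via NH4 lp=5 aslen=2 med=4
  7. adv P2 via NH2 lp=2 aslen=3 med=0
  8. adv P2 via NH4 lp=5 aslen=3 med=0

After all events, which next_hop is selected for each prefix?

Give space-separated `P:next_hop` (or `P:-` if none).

Op 1: best P0=- P1=- P2=NH2
Op 2: best P0=- P1=- P2=-
Op 3: best P0=NH1 P1=- P2=-
Op 4: best P0=NH1 P1=NH2 P2=-
Op 5: best P0=NH1 P1=NH2 P2=-
Op 6: best P0=NH1 P1=NH2 P2=NH4
Op 7: best P0=NH1 P1=NH2 P2=NH4
Op 8: best P0=NH1 P1=NH2 P2=NH4

Answer: P0:NH1 P1:NH2 P2:NH4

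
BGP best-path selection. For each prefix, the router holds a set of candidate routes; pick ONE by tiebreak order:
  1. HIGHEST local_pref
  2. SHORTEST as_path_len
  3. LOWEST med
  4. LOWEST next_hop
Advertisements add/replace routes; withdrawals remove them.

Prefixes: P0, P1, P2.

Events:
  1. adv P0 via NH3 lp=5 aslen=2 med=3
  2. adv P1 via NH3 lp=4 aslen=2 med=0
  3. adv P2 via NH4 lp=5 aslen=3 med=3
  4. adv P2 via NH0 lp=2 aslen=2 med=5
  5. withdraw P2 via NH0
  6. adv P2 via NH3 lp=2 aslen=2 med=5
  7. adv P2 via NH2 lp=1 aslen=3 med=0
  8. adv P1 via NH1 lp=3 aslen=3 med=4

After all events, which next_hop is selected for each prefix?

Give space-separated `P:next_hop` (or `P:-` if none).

Op 1: best P0=NH3 P1=- P2=-
Op 2: best P0=NH3 P1=NH3 P2=-
Op 3: best P0=NH3 P1=NH3 P2=NH4
Op 4: best P0=NH3 P1=NH3 P2=NH4
Op 5: best P0=NH3 P1=NH3 P2=NH4
Op 6: best P0=NH3 P1=NH3 P2=NH4
Op 7: best P0=NH3 P1=NH3 P2=NH4
Op 8: best P0=NH3 P1=NH3 P2=NH4

Answer: P0:NH3 P1:NH3 P2:NH4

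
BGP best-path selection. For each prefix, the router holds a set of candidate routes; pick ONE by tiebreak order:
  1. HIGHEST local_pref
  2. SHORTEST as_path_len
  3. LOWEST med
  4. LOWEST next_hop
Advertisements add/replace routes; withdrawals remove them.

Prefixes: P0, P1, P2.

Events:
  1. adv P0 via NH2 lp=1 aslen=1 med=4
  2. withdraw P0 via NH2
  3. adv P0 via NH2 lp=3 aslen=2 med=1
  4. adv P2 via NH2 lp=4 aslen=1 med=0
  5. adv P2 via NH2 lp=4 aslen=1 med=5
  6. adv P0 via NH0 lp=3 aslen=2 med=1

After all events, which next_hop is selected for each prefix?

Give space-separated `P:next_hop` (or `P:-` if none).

Answer: P0:NH0 P1:- P2:NH2

Derivation:
Op 1: best P0=NH2 P1=- P2=-
Op 2: best P0=- P1=- P2=-
Op 3: best P0=NH2 P1=- P2=-
Op 4: best P0=NH2 P1=- P2=NH2
Op 5: best P0=NH2 P1=- P2=NH2
Op 6: best P0=NH0 P1=- P2=NH2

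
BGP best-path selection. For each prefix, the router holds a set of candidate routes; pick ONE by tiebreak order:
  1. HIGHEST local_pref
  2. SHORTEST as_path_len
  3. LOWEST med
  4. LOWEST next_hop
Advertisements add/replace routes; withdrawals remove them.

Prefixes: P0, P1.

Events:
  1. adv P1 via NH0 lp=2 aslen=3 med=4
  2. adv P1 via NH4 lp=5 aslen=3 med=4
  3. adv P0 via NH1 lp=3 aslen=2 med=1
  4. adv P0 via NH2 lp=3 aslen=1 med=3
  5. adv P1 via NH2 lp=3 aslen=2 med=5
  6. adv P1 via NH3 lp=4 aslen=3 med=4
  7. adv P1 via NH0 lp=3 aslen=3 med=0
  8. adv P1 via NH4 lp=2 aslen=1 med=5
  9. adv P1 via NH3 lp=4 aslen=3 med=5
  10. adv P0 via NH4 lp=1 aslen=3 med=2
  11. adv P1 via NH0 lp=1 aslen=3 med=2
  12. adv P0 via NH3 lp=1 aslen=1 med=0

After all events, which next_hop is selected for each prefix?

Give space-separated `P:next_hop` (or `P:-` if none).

Answer: P0:NH2 P1:NH3

Derivation:
Op 1: best P0=- P1=NH0
Op 2: best P0=- P1=NH4
Op 3: best P0=NH1 P1=NH4
Op 4: best P0=NH2 P1=NH4
Op 5: best P0=NH2 P1=NH4
Op 6: best P0=NH2 P1=NH4
Op 7: best P0=NH2 P1=NH4
Op 8: best P0=NH2 P1=NH3
Op 9: best P0=NH2 P1=NH3
Op 10: best P0=NH2 P1=NH3
Op 11: best P0=NH2 P1=NH3
Op 12: best P0=NH2 P1=NH3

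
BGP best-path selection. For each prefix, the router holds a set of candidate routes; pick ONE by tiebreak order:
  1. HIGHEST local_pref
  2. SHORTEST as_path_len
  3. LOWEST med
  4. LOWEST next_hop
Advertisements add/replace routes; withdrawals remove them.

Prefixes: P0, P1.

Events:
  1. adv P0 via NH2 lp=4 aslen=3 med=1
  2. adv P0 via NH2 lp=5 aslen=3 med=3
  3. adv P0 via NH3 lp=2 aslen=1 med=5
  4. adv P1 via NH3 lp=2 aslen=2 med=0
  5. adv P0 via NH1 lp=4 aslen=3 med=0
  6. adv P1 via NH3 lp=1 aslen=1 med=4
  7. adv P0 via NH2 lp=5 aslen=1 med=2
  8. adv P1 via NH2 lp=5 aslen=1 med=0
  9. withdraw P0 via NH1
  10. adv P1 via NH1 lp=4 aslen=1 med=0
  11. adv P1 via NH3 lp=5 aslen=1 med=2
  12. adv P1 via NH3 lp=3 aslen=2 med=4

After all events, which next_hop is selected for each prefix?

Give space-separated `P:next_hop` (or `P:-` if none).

Op 1: best P0=NH2 P1=-
Op 2: best P0=NH2 P1=-
Op 3: best P0=NH2 P1=-
Op 4: best P0=NH2 P1=NH3
Op 5: best P0=NH2 P1=NH3
Op 6: best P0=NH2 P1=NH3
Op 7: best P0=NH2 P1=NH3
Op 8: best P0=NH2 P1=NH2
Op 9: best P0=NH2 P1=NH2
Op 10: best P0=NH2 P1=NH2
Op 11: best P0=NH2 P1=NH2
Op 12: best P0=NH2 P1=NH2

Answer: P0:NH2 P1:NH2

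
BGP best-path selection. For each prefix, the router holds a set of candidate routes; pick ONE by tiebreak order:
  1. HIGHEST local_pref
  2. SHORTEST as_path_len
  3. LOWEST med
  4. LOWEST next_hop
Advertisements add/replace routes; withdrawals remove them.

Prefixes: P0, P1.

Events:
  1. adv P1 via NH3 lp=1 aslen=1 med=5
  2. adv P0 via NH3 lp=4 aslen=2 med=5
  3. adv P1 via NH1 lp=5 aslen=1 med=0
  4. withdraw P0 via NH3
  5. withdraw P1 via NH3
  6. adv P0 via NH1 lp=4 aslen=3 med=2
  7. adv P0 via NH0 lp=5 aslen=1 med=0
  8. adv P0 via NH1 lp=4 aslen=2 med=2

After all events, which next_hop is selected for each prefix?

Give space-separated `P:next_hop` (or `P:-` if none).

Op 1: best P0=- P1=NH3
Op 2: best P0=NH3 P1=NH3
Op 3: best P0=NH3 P1=NH1
Op 4: best P0=- P1=NH1
Op 5: best P0=- P1=NH1
Op 6: best P0=NH1 P1=NH1
Op 7: best P0=NH0 P1=NH1
Op 8: best P0=NH0 P1=NH1

Answer: P0:NH0 P1:NH1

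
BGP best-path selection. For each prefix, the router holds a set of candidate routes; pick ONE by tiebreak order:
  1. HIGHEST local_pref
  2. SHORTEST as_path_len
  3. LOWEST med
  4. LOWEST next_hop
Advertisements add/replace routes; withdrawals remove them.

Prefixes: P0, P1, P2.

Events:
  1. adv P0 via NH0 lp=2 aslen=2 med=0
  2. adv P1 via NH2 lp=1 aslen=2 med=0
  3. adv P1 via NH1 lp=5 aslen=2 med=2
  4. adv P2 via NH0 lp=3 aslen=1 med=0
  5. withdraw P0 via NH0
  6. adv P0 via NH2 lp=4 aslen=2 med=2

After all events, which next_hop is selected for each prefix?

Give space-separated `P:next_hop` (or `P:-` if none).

Op 1: best P0=NH0 P1=- P2=-
Op 2: best P0=NH0 P1=NH2 P2=-
Op 3: best P0=NH0 P1=NH1 P2=-
Op 4: best P0=NH0 P1=NH1 P2=NH0
Op 5: best P0=- P1=NH1 P2=NH0
Op 6: best P0=NH2 P1=NH1 P2=NH0

Answer: P0:NH2 P1:NH1 P2:NH0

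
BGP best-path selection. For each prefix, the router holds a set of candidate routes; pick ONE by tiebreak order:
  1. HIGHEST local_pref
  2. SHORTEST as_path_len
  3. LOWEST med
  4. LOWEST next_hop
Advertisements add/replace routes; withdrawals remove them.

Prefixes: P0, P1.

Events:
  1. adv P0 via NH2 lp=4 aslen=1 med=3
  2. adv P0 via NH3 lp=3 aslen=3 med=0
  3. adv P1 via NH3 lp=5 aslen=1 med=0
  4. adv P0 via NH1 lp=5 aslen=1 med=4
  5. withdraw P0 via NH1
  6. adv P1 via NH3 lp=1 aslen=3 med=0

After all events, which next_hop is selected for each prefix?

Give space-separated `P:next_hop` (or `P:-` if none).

Op 1: best P0=NH2 P1=-
Op 2: best P0=NH2 P1=-
Op 3: best P0=NH2 P1=NH3
Op 4: best P0=NH1 P1=NH3
Op 5: best P0=NH2 P1=NH3
Op 6: best P0=NH2 P1=NH3

Answer: P0:NH2 P1:NH3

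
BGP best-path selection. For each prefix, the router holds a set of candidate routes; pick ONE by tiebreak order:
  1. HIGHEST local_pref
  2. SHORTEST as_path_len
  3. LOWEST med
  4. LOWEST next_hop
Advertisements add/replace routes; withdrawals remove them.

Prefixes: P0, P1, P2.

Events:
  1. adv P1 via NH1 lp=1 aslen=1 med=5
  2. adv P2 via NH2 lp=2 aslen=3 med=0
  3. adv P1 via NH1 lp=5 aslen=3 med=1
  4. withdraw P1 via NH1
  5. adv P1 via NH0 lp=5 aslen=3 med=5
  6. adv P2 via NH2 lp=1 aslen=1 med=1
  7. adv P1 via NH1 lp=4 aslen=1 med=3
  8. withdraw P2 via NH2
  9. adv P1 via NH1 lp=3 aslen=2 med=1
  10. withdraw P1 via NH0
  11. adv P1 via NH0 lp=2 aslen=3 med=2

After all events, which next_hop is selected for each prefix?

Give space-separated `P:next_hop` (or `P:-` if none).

Op 1: best P0=- P1=NH1 P2=-
Op 2: best P0=- P1=NH1 P2=NH2
Op 3: best P0=- P1=NH1 P2=NH2
Op 4: best P0=- P1=- P2=NH2
Op 5: best P0=- P1=NH0 P2=NH2
Op 6: best P0=- P1=NH0 P2=NH2
Op 7: best P0=- P1=NH0 P2=NH2
Op 8: best P0=- P1=NH0 P2=-
Op 9: best P0=- P1=NH0 P2=-
Op 10: best P0=- P1=NH1 P2=-
Op 11: best P0=- P1=NH1 P2=-

Answer: P0:- P1:NH1 P2:-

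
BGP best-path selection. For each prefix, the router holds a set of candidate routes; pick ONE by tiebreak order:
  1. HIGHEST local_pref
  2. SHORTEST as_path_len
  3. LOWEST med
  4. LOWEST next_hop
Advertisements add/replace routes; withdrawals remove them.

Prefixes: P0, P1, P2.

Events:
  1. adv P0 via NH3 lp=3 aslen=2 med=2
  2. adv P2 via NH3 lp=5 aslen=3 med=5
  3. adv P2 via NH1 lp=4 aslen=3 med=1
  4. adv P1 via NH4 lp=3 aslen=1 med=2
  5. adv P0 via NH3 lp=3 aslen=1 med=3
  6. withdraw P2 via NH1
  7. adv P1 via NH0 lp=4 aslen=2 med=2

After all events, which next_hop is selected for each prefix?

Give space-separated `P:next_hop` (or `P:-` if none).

Answer: P0:NH3 P1:NH0 P2:NH3

Derivation:
Op 1: best P0=NH3 P1=- P2=-
Op 2: best P0=NH3 P1=- P2=NH3
Op 3: best P0=NH3 P1=- P2=NH3
Op 4: best P0=NH3 P1=NH4 P2=NH3
Op 5: best P0=NH3 P1=NH4 P2=NH3
Op 6: best P0=NH3 P1=NH4 P2=NH3
Op 7: best P0=NH3 P1=NH0 P2=NH3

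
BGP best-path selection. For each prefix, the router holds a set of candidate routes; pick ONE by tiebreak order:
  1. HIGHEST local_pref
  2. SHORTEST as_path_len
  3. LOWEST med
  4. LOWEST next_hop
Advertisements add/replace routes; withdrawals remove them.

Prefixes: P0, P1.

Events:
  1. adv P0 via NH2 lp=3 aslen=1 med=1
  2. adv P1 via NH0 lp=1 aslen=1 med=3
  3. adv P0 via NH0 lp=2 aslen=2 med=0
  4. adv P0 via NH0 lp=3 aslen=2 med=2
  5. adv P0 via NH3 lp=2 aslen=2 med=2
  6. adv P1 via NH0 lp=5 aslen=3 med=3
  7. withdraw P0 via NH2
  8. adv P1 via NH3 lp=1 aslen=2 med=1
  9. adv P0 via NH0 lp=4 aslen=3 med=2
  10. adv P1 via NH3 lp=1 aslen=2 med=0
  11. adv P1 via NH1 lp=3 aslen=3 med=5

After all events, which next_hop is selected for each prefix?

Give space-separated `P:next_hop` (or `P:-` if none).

Op 1: best P0=NH2 P1=-
Op 2: best P0=NH2 P1=NH0
Op 3: best P0=NH2 P1=NH0
Op 4: best P0=NH2 P1=NH0
Op 5: best P0=NH2 P1=NH0
Op 6: best P0=NH2 P1=NH0
Op 7: best P0=NH0 P1=NH0
Op 8: best P0=NH0 P1=NH0
Op 9: best P0=NH0 P1=NH0
Op 10: best P0=NH0 P1=NH0
Op 11: best P0=NH0 P1=NH0

Answer: P0:NH0 P1:NH0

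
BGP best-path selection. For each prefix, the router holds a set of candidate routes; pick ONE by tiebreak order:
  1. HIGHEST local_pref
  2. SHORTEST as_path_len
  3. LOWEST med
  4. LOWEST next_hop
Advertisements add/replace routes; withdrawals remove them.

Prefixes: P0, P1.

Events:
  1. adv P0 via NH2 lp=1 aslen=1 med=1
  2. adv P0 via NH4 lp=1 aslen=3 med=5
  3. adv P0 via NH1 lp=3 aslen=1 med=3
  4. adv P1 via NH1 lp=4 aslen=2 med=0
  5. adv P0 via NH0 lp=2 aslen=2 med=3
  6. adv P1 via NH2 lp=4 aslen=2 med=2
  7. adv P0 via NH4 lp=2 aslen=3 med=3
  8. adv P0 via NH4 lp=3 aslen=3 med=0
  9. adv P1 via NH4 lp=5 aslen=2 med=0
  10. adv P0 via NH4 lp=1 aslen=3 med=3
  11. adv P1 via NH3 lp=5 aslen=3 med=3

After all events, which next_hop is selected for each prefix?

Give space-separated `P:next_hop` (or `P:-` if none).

Answer: P0:NH1 P1:NH4

Derivation:
Op 1: best P0=NH2 P1=-
Op 2: best P0=NH2 P1=-
Op 3: best P0=NH1 P1=-
Op 4: best P0=NH1 P1=NH1
Op 5: best P0=NH1 P1=NH1
Op 6: best P0=NH1 P1=NH1
Op 7: best P0=NH1 P1=NH1
Op 8: best P0=NH1 P1=NH1
Op 9: best P0=NH1 P1=NH4
Op 10: best P0=NH1 P1=NH4
Op 11: best P0=NH1 P1=NH4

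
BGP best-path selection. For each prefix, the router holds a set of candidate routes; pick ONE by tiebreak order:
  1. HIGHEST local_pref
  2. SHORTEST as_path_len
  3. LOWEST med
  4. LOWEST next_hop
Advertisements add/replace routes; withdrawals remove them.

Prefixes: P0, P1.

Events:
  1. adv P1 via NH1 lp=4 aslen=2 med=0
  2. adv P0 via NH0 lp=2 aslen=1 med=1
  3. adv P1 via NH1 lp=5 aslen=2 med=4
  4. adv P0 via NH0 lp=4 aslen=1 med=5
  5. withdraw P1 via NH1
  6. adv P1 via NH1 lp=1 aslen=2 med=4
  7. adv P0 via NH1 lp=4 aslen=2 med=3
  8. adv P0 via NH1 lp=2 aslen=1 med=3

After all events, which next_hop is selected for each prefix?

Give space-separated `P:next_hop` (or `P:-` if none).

Answer: P0:NH0 P1:NH1

Derivation:
Op 1: best P0=- P1=NH1
Op 2: best P0=NH0 P1=NH1
Op 3: best P0=NH0 P1=NH1
Op 4: best P0=NH0 P1=NH1
Op 5: best P0=NH0 P1=-
Op 6: best P0=NH0 P1=NH1
Op 7: best P0=NH0 P1=NH1
Op 8: best P0=NH0 P1=NH1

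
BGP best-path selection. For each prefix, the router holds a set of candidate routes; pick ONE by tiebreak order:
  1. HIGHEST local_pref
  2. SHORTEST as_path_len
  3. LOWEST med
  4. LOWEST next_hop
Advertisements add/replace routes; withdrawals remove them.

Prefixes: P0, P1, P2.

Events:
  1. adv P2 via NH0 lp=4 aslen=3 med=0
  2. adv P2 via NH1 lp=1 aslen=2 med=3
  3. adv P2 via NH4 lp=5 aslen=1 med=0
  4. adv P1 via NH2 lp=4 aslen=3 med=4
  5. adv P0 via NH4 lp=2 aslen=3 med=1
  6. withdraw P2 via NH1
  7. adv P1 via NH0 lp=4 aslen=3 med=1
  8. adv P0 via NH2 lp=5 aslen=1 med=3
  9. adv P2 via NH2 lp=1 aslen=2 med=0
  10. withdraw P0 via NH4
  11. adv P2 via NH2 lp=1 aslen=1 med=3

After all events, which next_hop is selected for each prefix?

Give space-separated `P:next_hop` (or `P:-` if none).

Op 1: best P0=- P1=- P2=NH0
Op 2: best P0=- P1=- P2=NH0
Op 3: best P0=- P1=- P2=NH4
Op 4: best P0=- P1=NH2 P2=NH4
Op 5: best P0=NH4 P1=NH2 P2=NH4
Op 6: best P0=NH4 P1=NH2 P2=NH4
Op 7: best P0=NH4 P1=NH0 P2=NH4
Op 8: best P0=NH2 P1=NH0 P2=NH4
Op 9: best P0=NH2 P1=NH0 P2=NH4
Op 10: best P0=NH2 P1=NH0 P2=NH4
Op 11: best P0=NH2 P1=NH0 P2=NH4

Answer: P0:NH2 P1:NH0 P2:NH4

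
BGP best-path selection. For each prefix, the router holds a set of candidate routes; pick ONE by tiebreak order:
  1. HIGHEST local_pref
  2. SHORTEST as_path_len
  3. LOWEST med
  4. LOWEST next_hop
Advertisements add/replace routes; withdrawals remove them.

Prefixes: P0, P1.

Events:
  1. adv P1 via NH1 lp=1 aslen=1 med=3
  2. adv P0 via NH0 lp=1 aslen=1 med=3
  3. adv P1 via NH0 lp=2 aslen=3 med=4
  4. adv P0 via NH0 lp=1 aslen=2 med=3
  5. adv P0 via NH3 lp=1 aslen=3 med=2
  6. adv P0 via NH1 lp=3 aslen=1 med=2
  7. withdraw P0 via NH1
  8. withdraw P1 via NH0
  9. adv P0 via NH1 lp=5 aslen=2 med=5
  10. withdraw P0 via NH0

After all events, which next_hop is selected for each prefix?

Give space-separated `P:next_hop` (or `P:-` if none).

Op 1: best P0=- P1=NH1
Op 2: best P0=NH0 P1=NH1
Op 3: best P0=NH0 P1=NH0
Op 4: best P0=NH0 P1=NH0
Op 5: best P0=NH0 P1=NH0
Op 6: best P0=NH1 P1=NH0
Op 7: best P0=NH0 P1=NH0
Op 8: best P0=NH0 P1=NH1
Op 9: best P0=NH1 P1=NH1
Op 10: best P0=NH1 P1=NH1

Answer: P0:NH1 P1:NH1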